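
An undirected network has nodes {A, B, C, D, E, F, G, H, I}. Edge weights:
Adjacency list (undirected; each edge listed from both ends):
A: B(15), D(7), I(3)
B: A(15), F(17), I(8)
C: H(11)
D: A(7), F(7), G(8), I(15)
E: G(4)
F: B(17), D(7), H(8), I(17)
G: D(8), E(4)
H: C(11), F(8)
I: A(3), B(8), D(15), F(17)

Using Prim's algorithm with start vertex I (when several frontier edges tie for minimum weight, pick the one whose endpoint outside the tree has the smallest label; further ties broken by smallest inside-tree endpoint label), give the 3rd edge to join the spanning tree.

D-F

Prim, starting at I.
Step 1: cheapest edge leaving the tree is A—I (3); add A.
Step 2: cheapest edge leaving the tree is A—D (7); add D.
Step 3: cheapest edge leaving the tree is D—F (7); add F.
Step 4: cheapest edge leaving the tree is B—I (8); add B.
Step 5: cheapest edge leaving the tree is D—G (8); add G.
Step 6: cheapest edge leaving the tree is E—G (4); add E.
Step 7: cheapest edge leaving the tree is F—H (8); add H.
Step 8: cheapest edge leaving the tree is C—H (11); add C.
The 3rd edge added is D—F.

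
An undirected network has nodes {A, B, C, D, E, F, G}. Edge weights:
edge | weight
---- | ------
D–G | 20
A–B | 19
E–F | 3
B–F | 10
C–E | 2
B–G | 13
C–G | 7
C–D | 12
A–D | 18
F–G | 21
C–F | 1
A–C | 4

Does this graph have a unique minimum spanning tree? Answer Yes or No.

Yes

Kruskal: consider edges lightest-first.
C–F (1): add. Components now {A} {B} {C,F} {D} {E} {G}
C–E (2): add. Components now {A} {B} {C,E,F} {D} {G}
E–F (3): skip — E and F already connected.
A–C (4): add. Components now {A,C,E,F} {B} {D} {G}
C–G (7): add. Components now {A,C,E,F,G} {B} {D}
B–F (10): add. Components now {A,B,C,E,F,G} {D}
C–D (12): add. Components now {A,B,C,D,E,F,G}
Every non-tree edge has weight strictly greater than the heaviest edge on the tree path between its endpoints, so the MST is unique.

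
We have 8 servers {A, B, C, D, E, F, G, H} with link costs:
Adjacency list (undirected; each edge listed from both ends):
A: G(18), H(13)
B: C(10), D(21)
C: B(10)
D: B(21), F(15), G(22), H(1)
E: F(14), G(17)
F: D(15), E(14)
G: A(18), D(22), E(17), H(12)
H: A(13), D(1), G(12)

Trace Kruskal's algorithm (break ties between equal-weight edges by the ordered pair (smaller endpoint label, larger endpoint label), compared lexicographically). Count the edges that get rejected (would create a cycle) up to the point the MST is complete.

2

Kruskal's algorithm — process edges by increasing weight (ties by edge label):
D—H (1): add — endpoints in different components.
B—C (10): add — endpoints in different components.
G—H (12): add — endpoints in different components.
A—H (13): add — endpoints in different components.
E—F (14): add — endpoints in different components.
D—F (15): add — endpoints in different components.
E—G (17): skip — E and G already connected.
A—G (18): skip — A and G already connected.
B—D (21): add — endpoints in different components.
Edges rejected before the tree was complete: 2.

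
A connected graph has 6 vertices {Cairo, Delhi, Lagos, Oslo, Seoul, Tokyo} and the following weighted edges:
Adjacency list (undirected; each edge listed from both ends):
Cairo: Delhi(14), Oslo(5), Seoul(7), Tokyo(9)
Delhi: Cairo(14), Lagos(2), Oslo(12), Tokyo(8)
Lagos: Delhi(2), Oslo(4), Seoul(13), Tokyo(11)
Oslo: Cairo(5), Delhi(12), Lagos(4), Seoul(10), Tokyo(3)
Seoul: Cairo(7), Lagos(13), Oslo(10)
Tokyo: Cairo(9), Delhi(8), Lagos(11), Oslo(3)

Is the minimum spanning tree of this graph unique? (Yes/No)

Yes

Sort edges by weight, then run Kruskal:
Delhi–Lagos (2): add. Components now {Seoul} {Oslo} {Delhi,Lagos} {Tokyo} {Cairo}
Oslo–Tokyo (3): add. Components now {Seoul} {Oslo,Tokyo} {Delhi,Lagos} {Cairo}
Lagos–Oslo (4): add. Components now {Seoul} {Delhi,Lagos,Oslo,Tokyo} {Cairo}
Cairo–Oslo (5): add. Components now {Seoul} {Cairo,Delhi,Lagos,Oslo,Tokyo}
Cairo–Seoul (7): add. Components now {Cairo,Delhi,Lagos,Oslo,Seoul,Tokyo}
Every non-tree edge has weight strictly greater than the heaviest edge on the tree path between its endpoints, so the MST is unique.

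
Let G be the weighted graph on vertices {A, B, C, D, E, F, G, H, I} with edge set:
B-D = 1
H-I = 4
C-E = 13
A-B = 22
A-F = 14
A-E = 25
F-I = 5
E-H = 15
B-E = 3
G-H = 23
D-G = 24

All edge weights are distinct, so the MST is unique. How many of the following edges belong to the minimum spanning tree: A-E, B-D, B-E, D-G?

Kruskal: consider edges lightest-first.
B-D (1): add — endpoints in different components.
B-E (3): add — endpoints in different components.
H-I (4): add — endpoints in different components.
F-I (5): add — endpoints in different components.
C-E (13): add — endpoints in different components.
A-F (14): add — endpoints in different components.
E-H (15): add — endpoints in different components.
A-B (22): skip — A and B already connected.
G-H (23): add — endpoints in different components.
MST edge set: {B-D, B-E, H-I, F-I, C-E, A-F, E-H, G-H}.
Of the listed edges, {B-D, B-E} are in the MST → 2.

2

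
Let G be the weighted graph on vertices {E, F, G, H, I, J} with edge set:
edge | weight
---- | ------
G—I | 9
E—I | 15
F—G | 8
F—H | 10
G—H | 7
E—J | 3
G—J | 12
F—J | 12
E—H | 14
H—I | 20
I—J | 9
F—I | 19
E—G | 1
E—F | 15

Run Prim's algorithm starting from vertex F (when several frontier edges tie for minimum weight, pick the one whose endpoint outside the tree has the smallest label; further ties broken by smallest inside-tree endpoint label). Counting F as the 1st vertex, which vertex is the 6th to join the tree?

Prim's algorithm from F:
Step 1: frontier [F—G 8, F—H 10, F—J 12, E—F 15, F—I 19] → take F—G (8); add G.
Step 2: frontier [F—H 10, F—J 12, E—F 15, F—I 19, E—G 1, G—H 7, G—I 9, G—J 12] → take E—G (1); add E.
Step 3: frontier [E—J 3, E—H 14, E—I 15, F—H 10, F—J 12, F—I 19, G—H 7, G—I 9, G—J 12] → take E—J (3); add J.
Step 4: frontier [E—H 14, E—I 15, F—H 10, F—I 19, G—H 7, G—I 9, I—J 9] → take G—H (7); add H.
Step 5: frontier [E—I 15, F—I 19, G—I 9, H—I 20, I—J 9] → take G—I (9); add I.
Vertex order: F, G, E, J, H, I. The 6th vertex is I.

I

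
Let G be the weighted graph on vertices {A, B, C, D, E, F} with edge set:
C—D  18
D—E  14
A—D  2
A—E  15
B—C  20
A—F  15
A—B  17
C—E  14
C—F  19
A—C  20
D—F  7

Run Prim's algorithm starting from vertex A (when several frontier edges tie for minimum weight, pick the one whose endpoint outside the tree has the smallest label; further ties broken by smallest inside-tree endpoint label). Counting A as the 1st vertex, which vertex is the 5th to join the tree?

Prim's algorithm from A:
Step 1: cheapest edge leaving the tree is A—D (2); add D.
Step 2: cheapest edge leaving the tree is D—F (7); add F.
Step 3: cheapest edge leaving the tree is D—E (14); add E.
Step 4: cheapest edge leaving the tree is C—E (14); add C.
Step 5: cheapest edge leaving the tree is A—B (17); add B.
Vertex order: A, D, F, E, C, B. The 5th vertex is C.

C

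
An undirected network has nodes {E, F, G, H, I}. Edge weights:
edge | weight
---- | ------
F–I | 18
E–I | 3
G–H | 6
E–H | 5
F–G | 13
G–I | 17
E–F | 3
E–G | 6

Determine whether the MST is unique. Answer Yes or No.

Kruskal's algorithm — process edges by increasing weight (ties by edge label):
E–F (3): add — endpoints in different components.
E–I (3): add — endpoints in different components.
E–H (5): add — endpoints in different components.
E–G (6): add — endpoints in different components.
Non-tree edge G–H has weight 6, equal to the heaviest edge on its tree cycle — swapping gives another MST of the same weight. Not unique.

No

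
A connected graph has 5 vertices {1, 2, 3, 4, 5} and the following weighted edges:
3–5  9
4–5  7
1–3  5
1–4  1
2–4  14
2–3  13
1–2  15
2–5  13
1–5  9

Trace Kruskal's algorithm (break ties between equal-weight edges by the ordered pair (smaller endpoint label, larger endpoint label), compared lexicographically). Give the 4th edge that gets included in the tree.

Kruskal's algorithm — process edges by increasing weight (ties by edge label):
1–4 (1): add — endpoints in different components.
1–3 (5): add — endpoints in different components.
4–5 (7): add — endpoints in different components.
1–5 (9): skip — 1 and 5 already connected.
3–5 (9): skip — 3 and 5 already connected.
2–3 (13): add — endpoints in different components.
The 4th edge added is 2–3.

2-3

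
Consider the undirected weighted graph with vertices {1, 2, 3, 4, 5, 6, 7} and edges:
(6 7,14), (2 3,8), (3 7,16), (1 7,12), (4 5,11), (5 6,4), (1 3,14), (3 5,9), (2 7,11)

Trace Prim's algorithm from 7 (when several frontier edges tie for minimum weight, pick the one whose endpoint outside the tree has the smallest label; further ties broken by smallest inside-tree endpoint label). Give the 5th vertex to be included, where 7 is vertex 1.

Grow the tree from 7 using Prim:
Step 1: frontier [2 7 11, 1 7 12, 6 7 14, 3 7 16] → take 2 7 (11); add 2.
Step 2: frontier [2 3 8, 1 7 12, 6 7 14, 3 7 16] → take 2 3 (8); add 3.
Step 3: frontier [3 5 9, 1 3 14, 1 7 12, 6 7 14] → take 3 5 (9); add 5.
Step 4: frontier [1 3 14, 5 6 4, 4 5 11, 1 7 12, 6 7 14] → take 5 6 (4); add 6.
Step 5: frontier [1 3 14, 4 5 11, 1 7 12] → take 4 5 (11); add 4.
Step 6: frontier [1 3 14, 1 7 12] → take 1 7 (12); add 1.
Vertex order: 7, 2, 3, 5, 6, 4, 1. The 5th vertex is 6.

6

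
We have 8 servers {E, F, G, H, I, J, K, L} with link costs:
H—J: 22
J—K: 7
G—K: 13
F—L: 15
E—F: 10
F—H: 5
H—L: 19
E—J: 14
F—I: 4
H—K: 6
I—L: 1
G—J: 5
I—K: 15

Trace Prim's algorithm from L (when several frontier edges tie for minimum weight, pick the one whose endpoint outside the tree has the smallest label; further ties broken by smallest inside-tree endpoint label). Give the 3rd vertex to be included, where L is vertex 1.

F

Prim, starting at L.
Step 1: frontier [I—L 1, F—L 15, H—L 19] → take I—L (1); add I.
Step 2: frontier [F—I 4, I—K 15, F—L 15, H—L 19] → take F—I (4); add F.
Step 3: frontier [F—H 5, E—F 10, I—K 15, H—L 19] → take F—H (5); add H.
Step 4: frontier [E—F 10, H—K 6, H—J 22, I—K 15] → take H—K (6); add K.
Step 5: frontier [E—F 10, H—J 22, J—K 7, G—K 13] → take J—K (7); add J.
Step 6: frontier [E—F 10, G—J 5, E—J 14, G—K 13] → take G—J (5); add G.
Step 7: frontier [E—F 10, E—J 14] → take E—F (10); add E.
Vertex order: L, I, F, H, K, J, G, E. The 3rd vertex is F.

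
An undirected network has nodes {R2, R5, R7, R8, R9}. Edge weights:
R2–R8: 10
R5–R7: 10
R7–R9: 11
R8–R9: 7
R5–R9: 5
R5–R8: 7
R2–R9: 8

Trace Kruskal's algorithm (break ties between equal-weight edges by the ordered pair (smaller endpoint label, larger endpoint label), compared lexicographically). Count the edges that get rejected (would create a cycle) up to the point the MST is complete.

Sort edges by weight, then run Kruskal:
R5–R9 (5): add. Components now {R2} {R7} {R8} {R5,R9}
R5–R8 (7): add. Components now {R2} {R7} {R5,R8,R9}
R8–R9 (7): skip — R8 and R9 already connected.
R2–R9 (8): add. Components now {R2,R5,R8,R9} {R7}
R2–R8 (10): skip — R2 and R8 already connected.
R5–R7 (10): add. Components now {R2,R5,R7,R8,R9}
Edges rejected before the tree was complete: 2.

2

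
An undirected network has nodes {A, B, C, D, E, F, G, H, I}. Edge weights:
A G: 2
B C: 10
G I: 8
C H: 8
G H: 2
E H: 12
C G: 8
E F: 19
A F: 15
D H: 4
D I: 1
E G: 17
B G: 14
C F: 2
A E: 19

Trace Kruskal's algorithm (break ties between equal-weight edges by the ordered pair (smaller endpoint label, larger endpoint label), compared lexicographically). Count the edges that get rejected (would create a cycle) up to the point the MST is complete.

2

Kruskal's algorithm — process edges by increasing weight (ties by edge label):
D I (1): add — endpoints in different components.
A G (2): add — endpoints in different components.
C F (2): add — endpoints in different components.
G H (2): add — endpoints in different components.
D H (4): add — endpoints in different components.
C G (8): add — endpoints in different components.
C H (8): skip — C and H already connected.
G I (8): skip — G and I already connected.
B C (10): add — endpoints in different components.
E H (12): add — endpoints in different components.
Edges rejected before the tree was complete: 2.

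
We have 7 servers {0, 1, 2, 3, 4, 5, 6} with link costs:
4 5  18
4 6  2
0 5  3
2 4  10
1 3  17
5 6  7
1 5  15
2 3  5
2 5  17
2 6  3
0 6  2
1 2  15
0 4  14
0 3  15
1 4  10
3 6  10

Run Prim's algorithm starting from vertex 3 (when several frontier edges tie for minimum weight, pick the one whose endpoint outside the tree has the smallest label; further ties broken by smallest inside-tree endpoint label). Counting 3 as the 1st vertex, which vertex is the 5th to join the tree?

Prim's algorithm from 3:
Step 1: cheapest edge leaving the tree is 2 3 (5); add 2.
Step 2: cheapest edge leaving the tree is 2 6 (3); add 6.
Step 3: cheapest edge leaving the tree is 0 6 (2); add 0.
Step 4: cheapest edge leaving the tree is 4 6 (2); add 4.
Step 5: cheapest edge leaving the tree is 0 5 (3); add 5.
Step 6: cheapest edge leaving the tree is 1 4 (10); add 1.
Vertex order: 3, 2, 6, 0, 4, 5, 1. The 5th vertex is 4.

4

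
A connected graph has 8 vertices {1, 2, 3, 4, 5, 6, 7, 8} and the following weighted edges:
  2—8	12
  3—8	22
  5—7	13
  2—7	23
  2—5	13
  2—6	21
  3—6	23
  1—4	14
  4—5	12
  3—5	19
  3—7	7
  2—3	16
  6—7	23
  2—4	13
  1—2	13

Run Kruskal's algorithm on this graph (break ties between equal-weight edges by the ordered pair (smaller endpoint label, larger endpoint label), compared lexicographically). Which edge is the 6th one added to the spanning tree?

5-7

Kruskal's algorithm — process edges by increasing weight (ties by edge label):
3—7 (7): add — endpoints in different components.
2—8 (12): add — endpoints in different components.
4—5 (12): add — endpoints in different components.
1—2 (13): add — endpoints in different components.
2—4 (13): add — endpoints in different components.
2—5 (13): skip — 2 and 5 already connected.
5—7 (13): add — endpoints in different components.
1—4 (14): skip — 1 and 4 already connected.
2—3 (16): skip — 2 and 3 already connected.
3—5 (19): skip — 3 and 5 already connected.
2—6 (21): add — endpoints in different components.
The 6th edge added is 5—7.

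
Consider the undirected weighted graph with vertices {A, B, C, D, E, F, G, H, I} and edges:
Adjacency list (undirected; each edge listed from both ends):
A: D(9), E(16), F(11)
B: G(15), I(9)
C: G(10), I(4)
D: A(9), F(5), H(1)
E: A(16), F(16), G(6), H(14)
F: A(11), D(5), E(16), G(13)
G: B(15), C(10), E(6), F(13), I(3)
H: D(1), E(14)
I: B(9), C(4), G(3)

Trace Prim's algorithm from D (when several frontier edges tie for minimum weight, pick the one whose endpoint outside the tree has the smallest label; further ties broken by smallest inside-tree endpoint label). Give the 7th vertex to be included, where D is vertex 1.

Grow the tree from D using Prim:
Step 1: frontier [D H 1, D F 5, A D 9] → take D H (1); add H.
Step 2: frontier [D F 5, A D 9, E H 14] → take D F (5); add F.
Step 3: frontier [A D 9, A F 11, F G 13, E F 16, E H 14] → take A D (9); add A.
Step 4: frontier [A E 16, F G 13, E F 16, E H 14] → take F G (13); add G.
Step 5: frontier [A E 16, E F 16, G I 3, E G 6, C G 10, B G 15, E H 14] → take G I (3); add I.
Step 6: frontier [A E 16, E F 16, E G 6, C G 10, B G 15, E H 14, C I 4, B I 9] → take C I (4); add C.
Step 7: frontier [A E 16, E F 16, E G 6, B G 15, E H 14, B I 9] → take E G (6); add E.
Step 8: frontier [B G 15, B I 9] → take B I (9); add B.
Vertex order: D, H, F, A, G, I, C, E, B. The 7th vertex is C.

C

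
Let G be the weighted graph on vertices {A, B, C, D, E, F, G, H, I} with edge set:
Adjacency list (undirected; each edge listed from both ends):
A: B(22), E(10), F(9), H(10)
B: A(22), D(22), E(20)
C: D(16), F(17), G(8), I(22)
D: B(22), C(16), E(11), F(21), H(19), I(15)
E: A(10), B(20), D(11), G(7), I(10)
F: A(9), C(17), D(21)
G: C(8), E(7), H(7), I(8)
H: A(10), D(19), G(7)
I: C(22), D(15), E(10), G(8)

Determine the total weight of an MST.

Kruskal: consider edges lightest-first.
E–G (7): add — endpoints in different components.
G–H (7): add — endpoints in different components.
C–G (8): add — endpoints in different components.
G–I (8): add — endpoints in different components.
A–F (9): add — endpoints in different components.
A–E (10): add — endpoints in different components.
A–H (10): skip — A and H already connected.
E–I (10): skip — E and I already connected.
D–E (11): add — endpoints in different components.
D–I (15): skip — D and I already connected.
C–D (16): skip — C and D already connected.
C–F (17): skip — C and F already connected.
D–H (19): skip — D and H already connected.
B–E (20): add — endpoints in different components.
MST edges: E–G, G–H, C–G, G–I, A–F, A–E, D–E, B–E; total weight 7+7+8+8+9+10+11+20 = 80.

80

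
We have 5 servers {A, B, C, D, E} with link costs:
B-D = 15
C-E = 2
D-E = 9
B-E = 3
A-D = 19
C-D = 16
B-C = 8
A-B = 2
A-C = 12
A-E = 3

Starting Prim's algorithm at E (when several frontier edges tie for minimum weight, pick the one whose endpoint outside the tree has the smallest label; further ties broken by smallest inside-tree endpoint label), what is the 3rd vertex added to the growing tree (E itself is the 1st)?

Prim, starting at E.
Step 1: cheapest edge leaving the tree is C-E (2); add C.
Step 2: cheapest edge leaving the tree is A-E (3); add A.
Step 3: cheapest edge leaving the tree is A-B (2); add B.
Step 4: cheapest edge leaving the tree is D-E (9); add D.
Vertex order: E, C, A, B, D. The 3rd vertex is A.

A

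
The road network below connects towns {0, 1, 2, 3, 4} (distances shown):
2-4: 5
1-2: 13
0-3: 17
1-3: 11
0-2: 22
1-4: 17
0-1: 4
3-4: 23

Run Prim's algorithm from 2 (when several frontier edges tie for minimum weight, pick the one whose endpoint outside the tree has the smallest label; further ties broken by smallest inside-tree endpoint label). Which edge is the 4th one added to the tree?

1-3

Prim's algorithm from 2:
Step 1: frontier [2-4 5, 1-2 13, 0-2 22] → take 2-4 (5); add 4.
Step 2: frontier [1-2 13, 0-2 22, 1-4 17, 3-4 23] → take 1-2 (13); add 1.
Step 3: frontier [0-1 4, 1-3 11, 0-2 22, 3-4 23] → take 0-1 (4); add 0.
Step 4: frontier [0-3 17, 1-3 11, 3-4 23] → take 1-3 (11); add 3.
The 4th edge added is 1-3.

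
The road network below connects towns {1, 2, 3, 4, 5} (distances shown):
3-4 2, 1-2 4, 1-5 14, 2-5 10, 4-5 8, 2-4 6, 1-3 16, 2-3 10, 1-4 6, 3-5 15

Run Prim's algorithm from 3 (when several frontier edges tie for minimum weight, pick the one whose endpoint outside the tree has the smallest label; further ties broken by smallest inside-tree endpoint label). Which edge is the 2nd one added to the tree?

Prim's algorithm from 3:
Step 1: cheapest edge leaving the tree is 3-4 (2); add 4.
Step 2: cheapest edge leaving the tree is 1-4 (6); add 1.
Step 3: cheapest edge leaving the tree is 1-2 (4); add 2.
Step 4: cheapest edge leaving the tree is 4-5 (8); add 5.
The 2nd edge added is 1-4.

1-4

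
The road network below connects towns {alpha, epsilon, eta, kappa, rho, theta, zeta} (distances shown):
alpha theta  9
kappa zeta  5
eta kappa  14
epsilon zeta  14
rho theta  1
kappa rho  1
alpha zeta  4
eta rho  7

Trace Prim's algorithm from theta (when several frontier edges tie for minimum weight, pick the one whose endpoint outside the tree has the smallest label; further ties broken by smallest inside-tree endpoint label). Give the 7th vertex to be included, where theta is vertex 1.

Grow the tree from theta using Prim:
Step 1: frontier [rho theta 1, alpha theta 9] → take rho theta (1); add rho.
Step 2: frontier [kappa rho 1, eta rho 7, alpha theta 9] → take kappa rho (1); add kappa.
Step 3: frontier [kappa zeta 5, eta kappa 14, eta rho 7, alpha theta 9] → take kappa zeta (5); add zeta.
Step 4: frontier [eta kappa 14, eta rho 7, alpha theta 9, alpha zeta 4, epsilon zeta 14] → take alpha zeta (4); add alpha.
Step 5: frontier [eta kappa 14, eta rho 7, epsilon zeta 14] → take eta rho (7); add eta.
Step 6: frontier [epsilon zeta 14] → take epsilon zeta (14); add epsilon.
Vertex order: theta, rho, kappa, zeta, alpha, eta, epsilon. The 7th vertex is epsilon.

epsilon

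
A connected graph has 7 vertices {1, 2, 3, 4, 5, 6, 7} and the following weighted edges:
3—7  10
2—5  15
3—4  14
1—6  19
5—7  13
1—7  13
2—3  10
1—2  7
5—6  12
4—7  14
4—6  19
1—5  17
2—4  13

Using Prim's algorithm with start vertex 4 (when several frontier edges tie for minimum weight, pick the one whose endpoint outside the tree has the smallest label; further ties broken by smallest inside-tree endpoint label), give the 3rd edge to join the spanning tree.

Grow the tree from 4 using Prim:
Step 1: frontier [2—4 13, 3—4 14, 4—7 14, 4—6 19] → take 2—4 (13); add 2.
Step 2: frontier [1—2 7, 2—3 10, 2—5 15, 3—4 14, 4—7 14, 4—6 19] → take 1—2 (7); add 1.
Step 3: frontier [1—7 13, 1—5 17, 1—6 19, 2—3 10, 2—5 15, 3—4 14, 4—7 14, 4—6 19] → take 2—3 (10); add 3.
Step 4: frontier [1—7 13, 1—5 17, 1—6 19, 2—5 15, 3—7 10, 4—7 14, 4—6 19] → take 3—7 (10); add 7.
Step 5: frontier [1—5 17, 1—6 19, 2—5 15, 4—6 19, 5—7 13] → take 5—7 (13); add 5.
Step 6: frontier [1—6 19, 4—6 19, 5—6 12] → take 5—6 (12); add 6.
The 3rd edge added is 2—3.

2-3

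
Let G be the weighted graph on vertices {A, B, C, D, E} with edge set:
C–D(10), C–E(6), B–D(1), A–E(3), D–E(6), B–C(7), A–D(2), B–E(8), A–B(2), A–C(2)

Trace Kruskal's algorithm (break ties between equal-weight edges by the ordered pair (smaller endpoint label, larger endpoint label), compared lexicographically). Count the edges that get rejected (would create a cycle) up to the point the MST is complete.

Kruskal's algorithm — process edges by increasing weight (ties by edge label):
B–D (1): add. Components now {A} {B,D} {C} {E}
A–B (2): add. Components now {A,B,D} {C} {E}
A–C (2): add. Components now {A,B,C,D} {E}
A–D (2): skip — A and D already connected.
A–E (3): add. Components now {A,B,C,D,E}
Edges rejected before the tree was complete: 1.

1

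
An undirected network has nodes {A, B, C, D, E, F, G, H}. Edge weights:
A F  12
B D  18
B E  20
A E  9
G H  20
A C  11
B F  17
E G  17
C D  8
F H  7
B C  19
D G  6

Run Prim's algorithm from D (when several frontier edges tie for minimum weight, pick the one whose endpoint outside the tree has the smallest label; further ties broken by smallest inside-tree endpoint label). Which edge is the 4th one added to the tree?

A-E

Prim, starting at D.
Step 1: cheapest edge leaving the tree is D G (6); add G.
Step 2: cheapest edge leaving the tree is C D (8); add C.
Step 3: cheapest edge leaving the tree is A C (11); add A.
Step 4: cheapest edge leaving the tree is A E (9); add E.
Step 5: cheapest edge leaving the tree is A F (12); add F.
Step 6: cheapest edge leaving the tree is F H (7); add H.
Step 7: cheapest edge leaving the tree is B F (17); add B.
The 4th edge added is A E.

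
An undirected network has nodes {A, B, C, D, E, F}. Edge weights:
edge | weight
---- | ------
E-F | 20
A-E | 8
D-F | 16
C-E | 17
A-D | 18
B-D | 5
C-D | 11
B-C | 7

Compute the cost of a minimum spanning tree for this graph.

53

Kruskal's algorithm — process edges by increasing weight (ties by edge label):
B-D (5): add. Components now {A} {B,D} {C} {E} {F}
B-C (7): add. Components now {A} {B,C,D} {E} {F}
A-E (8): add. Components now {A,E} {B,C,D} {F}
C-D (11): skip — C and D already connected.
D-F (16): add. Components now {A,E} {B,C,D,F}
C-E (17): add. Components now {A,B,C,D,E,F}
MST edges: B-D, B-C, A-E, D-F, C-E; total weight 5+7+8+16+17 = 53.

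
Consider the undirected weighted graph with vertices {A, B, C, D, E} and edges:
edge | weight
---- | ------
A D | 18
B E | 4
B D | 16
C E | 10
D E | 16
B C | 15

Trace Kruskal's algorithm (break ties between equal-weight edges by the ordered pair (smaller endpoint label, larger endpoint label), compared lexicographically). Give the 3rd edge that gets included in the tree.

Sort edges by weight, then run Kruskal:
B E (4): add — endpoints in different components.
C E (10): add — endpoints in different components.
B C (15): skip — B and C already connected.
B D (16): add — endpoints in different components.
D E (16): skip — D and E already connected.
A D (18): add — endpoints in different components.
The 3rd edge added is B D.

B-D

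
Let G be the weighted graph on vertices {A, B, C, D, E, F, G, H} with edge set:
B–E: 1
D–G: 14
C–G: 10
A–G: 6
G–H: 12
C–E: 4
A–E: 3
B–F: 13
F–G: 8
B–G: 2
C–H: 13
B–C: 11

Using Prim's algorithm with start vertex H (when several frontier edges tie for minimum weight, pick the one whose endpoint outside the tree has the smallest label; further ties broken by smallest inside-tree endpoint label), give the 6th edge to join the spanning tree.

Prim, starting at H.
Step 1: cheapest edge leaving the tree is G–H (12); add G.
Step 2: cheapest edge leaving the tree is B–G (2); add B.
Step 3: cheapest edge leaving the tree is B–E (1); add E.
Step 4: cheapest edge leaving the tree is A–E (3); add A.
Step 5: cheapest edge leaving the tree is C–E (4); add C.
Step 6: cheapest edge leaving the tree is F–G (8); add F.
Step 7: cheapest edge leaving the tree is D–G (14); add D.
The 6th edge added is F–G.

F-G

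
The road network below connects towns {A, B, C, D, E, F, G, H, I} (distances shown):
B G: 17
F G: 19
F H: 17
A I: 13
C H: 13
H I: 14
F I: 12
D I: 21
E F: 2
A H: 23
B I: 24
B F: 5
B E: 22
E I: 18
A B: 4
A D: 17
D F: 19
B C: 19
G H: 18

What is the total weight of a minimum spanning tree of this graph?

Grow the tree from C using Prim:
Step 1: cheapest edge leaving the tree is C H (13); add H.
Step 2: cheapest edge leaving the tree is H I (14); add I.
Step 3: cheapest edge leaving the tree is F I (12); add F.
Step 4: cheapest edge leaving the tree is E F (2); add E.
Step 5: cheapest edge leaving the tree is B F (5); add B.
Step 6: cheapest edge leaving the tree is A B (4); add A.
Step 7: cheapest edge leaving the tree is A D (17); add D.
Step 8: cheapest edge leaving the tree is B G (17); add G.
MST edges: C H, H I, F I, E F, B F, A B, A D, B G; total weight 13+14+12+2+5+4+17+17 = 84.

84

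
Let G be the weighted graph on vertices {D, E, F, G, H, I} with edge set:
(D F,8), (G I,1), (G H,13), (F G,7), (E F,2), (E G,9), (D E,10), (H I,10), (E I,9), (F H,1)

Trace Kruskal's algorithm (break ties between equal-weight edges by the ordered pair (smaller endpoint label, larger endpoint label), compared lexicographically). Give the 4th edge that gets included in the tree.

Kruskal's algorithm — process edges by increasing weight (ties by edge label):
F H (1): add. Components now {D} {E} {F,H} {G} {I}
G I (1): add. Components now {D} {E} {F,H} {G,I}
E F (2): add. Components now {D} {E,F,H} {G,I}
F G (7): add. Components now {D} {E,F,G,H,I}
D F (8): add. Components now {D,E,F,G,H,I}
The 4th edge added is F G.

F-G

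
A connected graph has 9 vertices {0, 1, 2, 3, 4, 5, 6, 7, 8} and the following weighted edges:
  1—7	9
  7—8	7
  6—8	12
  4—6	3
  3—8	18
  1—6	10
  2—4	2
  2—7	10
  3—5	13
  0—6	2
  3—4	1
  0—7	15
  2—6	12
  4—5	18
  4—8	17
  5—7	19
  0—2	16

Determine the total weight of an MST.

47

Kruskal's algorithm — process edges by increasing weight (ties by edge label):
3—4 (1): add — endpoints in different components.
0—6 (2): add — endpoints in different components.
2—4 (2): add — endpoints in different components.
4—6 (3): add — endpoints in different components.
7—8 (7): add — endpoints in different components.
1—7 (9): add — endpoints in different components.
1—6 (10): add — endpoints in different components.
2—7 (10): skip — 2 and 7 already connected.
2—6 (12): skip — 2 and 6 already connected.
6—8 (12): skip — 6 and 8 already connected.
3—5 (13): add — endpoints in different components.
MST edges: 3—4, 0—6, 2—4, 4—6, 7—8, 1—7, 1—6, 3—5; total weight 1+2+2+3+7+9+10+13 = 47.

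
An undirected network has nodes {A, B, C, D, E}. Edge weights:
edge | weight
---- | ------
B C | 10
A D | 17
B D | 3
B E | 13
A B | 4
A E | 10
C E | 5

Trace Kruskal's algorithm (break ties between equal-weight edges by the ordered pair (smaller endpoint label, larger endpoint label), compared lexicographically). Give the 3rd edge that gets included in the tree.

C-E

Sort edges by weight, then run Kruskal:
B D (3): add. Components now {A} {B,D} {C} {E}
A B (4): add. Components now {A,B,D} {C} {E}
C E (5): add. Components now {A,B,D} {C,E}
A E (10): add. Components now {A,B,C,D,E}
The 3rd edge added is C E.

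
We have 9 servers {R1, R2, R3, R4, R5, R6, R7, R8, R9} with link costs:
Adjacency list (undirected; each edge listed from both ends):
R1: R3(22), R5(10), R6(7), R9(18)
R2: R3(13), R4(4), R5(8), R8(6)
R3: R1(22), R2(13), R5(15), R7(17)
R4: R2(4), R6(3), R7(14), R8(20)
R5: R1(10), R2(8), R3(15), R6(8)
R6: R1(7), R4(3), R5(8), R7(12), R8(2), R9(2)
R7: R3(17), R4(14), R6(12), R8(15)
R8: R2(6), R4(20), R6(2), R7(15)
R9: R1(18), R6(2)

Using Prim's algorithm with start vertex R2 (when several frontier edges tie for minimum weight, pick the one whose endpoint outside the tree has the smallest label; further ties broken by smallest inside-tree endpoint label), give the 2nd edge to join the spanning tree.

Grow the tree from R2 using Prim:
Step 1: cheapest edge leaving the tree is R2—R4 (4); add R4.
Step 2: cheapest edge leaving the tree is R4—R6 (3); add R6.
Step 3: cheapest edge leaving the tree is R6—R8 (2); add R8.
Step 4: cheapest edge leaving the tree is R6—R9 (2); add R9.
Step 5: cheapest edge leaving the tree is R1—R6 (7); add R1.
Step 6: cheapest edge leaving the tree is R2—R5 (8); add R5.
Step 7: cheapest edge leaving the tree is R6—R7 (12); add R7.
Step 8: cheapest edge leaving the tree is R2—R3 (13); add R3.
The 2nd edge added is R4—R6.

R4-R6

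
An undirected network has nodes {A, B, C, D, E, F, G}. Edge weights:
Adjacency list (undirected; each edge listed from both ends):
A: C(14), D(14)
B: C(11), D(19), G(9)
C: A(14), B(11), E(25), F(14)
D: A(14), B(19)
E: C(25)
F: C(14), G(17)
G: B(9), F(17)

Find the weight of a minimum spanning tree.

Sort edges by weight, then run Kruskal:
B—G (9): add. Components now {A} {B,G} {C} {D} {E} {F}
B—C (11): add. Components now {A} {B,C,G} {D} {E} {F}
A—C (14): add. Components now {A,B,C,G} {D} {E} {F}
A—D (14): add. Components now {A,B,C,D,G} {E} {F}
C—F (14): add. Components now {A,B,C,D,F,G} {E}
F—G (17): skip — F and G already connected.
B—D (19): skip — B and D already connected.
C—E (25): add. Components now {A,B,C,D,E,F,G}
MST edges: B—G, B—C, A—C, A—D, C—F, C—E; total weight 9+11+14+14+14+25 = 87.

87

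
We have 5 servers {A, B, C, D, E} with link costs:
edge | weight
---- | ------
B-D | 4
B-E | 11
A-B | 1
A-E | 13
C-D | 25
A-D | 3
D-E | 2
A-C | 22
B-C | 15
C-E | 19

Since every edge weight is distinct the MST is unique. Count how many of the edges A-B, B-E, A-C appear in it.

1

Sort edges by weight, then run Kruskal:
A-B (1): add. Components now {A,B} {C} {D} {E}
D-E (2): add. Components now {A,B} {C} {D,E}
A-D (3): add. Components now {A,B,D,E} {C}
B-D (4): skip — B and D already connected.
B-E (11): skip — B and E already connected.
A-E (13): skip — A and E already connected.
B-C (15): add. Components now {A,B,C,D,E}
MST edge set: {A-B, D-E, A-D, B-C}.
Of the listed edges, {A-B} are in the MST → 1.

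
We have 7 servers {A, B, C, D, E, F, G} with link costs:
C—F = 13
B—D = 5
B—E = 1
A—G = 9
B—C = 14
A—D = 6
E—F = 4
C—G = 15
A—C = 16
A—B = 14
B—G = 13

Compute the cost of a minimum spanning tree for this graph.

38

Sort edges by weight, then run Kruskal:
B—E (1): add. Components now {A} {B,E} {C} {D} {F} {G}
E—F (4): add. Components now {A} {B,E,F} {C} {D} {G}
B—D (5): add. Components now {A} {B,D,E,F} {C} {G}
A—D (6): add. Components now {A,B,D,E,F} {C} {G}
A—G (9): add. Components now {A,B,D,E,F,G} {C}
B—G (13): skip — B and G already connected.
C—F (13): add. Components now {A,B,C,D,E,F,G}
MST edges: B—E, E—F, B—D, A—D, A—G, C—F; total weight 1+4+5+6+9+13 = 38.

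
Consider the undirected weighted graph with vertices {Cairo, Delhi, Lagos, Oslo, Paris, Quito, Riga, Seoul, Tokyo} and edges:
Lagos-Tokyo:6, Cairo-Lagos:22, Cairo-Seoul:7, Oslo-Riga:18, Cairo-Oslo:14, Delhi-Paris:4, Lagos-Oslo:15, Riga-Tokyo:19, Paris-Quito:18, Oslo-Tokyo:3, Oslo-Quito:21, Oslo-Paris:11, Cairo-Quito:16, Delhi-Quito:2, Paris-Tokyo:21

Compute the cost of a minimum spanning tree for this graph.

65

Prim's algorithm from Paris:
Step 1: cheapest edge leaving the tree is Delhi-Paris (4); add Delhi.
Step 2: cheapest edge leaving the tree is Delhi-Quito (2); add Quito.
Step 3: cheapest edge leaving the tree is Oslo-Paris (11); add Oslo.
Step 4: cheapest edge leaving the tree is Oslo-Tokyo (3); add Tokyo.
Step 5: cheapest edge leaving the tree is Lagos-Tokyo (6); add Lagos.
Step 6: cheapest edge leaving the tree is Cairo-Oslo (14); add Cairo.
Step 7: cheapest edge leaving the tree is Cairo-Seoul (7); add Seoul.
Step 8: cheapest edge leaving the tree is Oslo-Riga (18); add Riga.
MST edges: Delhi-Paris, Delhi-Quito, Oslo-Paris, Oslo-Tokyo, Lagos-Tokyo, Cairo-Oslo, Cairo-Seoul, Oslo-Riga; total weight 4+2+11+3+6+14+7+18 = 65.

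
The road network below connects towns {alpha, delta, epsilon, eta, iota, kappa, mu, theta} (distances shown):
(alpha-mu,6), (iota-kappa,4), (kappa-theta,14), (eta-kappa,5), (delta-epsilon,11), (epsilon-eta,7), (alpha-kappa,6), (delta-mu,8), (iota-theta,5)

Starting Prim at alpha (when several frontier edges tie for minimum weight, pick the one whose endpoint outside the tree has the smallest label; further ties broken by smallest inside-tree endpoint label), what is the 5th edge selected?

Grow the tree from alpha using Prim:
Step 1: cheapest edge leaving the tree is alpha-kappa (6); add kappa.
Step 2: cheapest edge leaving the tree is iota-kappa (4); add iota.
Step 3: cheapest edge leaving the tree is eta-kappa (5); add eta.
Step 4: cheapest edge leaving the tree is iota-theta (5); add theta.
Step 5: cheapest edge leaving the tree is alpha-mu (6); add mu.
Step 6: cheapest edge leaving the tree is epsilon-eta (7); add epsilon.
Step 7: cheapest edge leaving the tree is delta-mu (8); add delta.
The 5th edge added is alpha-mu.

alpha-mu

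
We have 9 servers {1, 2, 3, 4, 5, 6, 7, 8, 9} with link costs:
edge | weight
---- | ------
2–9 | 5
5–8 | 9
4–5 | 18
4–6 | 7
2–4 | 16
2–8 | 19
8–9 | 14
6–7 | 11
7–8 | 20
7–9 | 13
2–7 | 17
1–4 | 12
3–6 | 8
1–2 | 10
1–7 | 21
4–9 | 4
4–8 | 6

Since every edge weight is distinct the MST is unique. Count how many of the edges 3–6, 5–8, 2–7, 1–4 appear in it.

Kruskal's algorithm — process edges by increasing weight (ties by edge label):
4–9 (4): add — endpoints in different components.
2–9 (5): add — endpoints in different components.
4–8 (6): add — endpoints in different components.
4–6 (7): add — endpoints in different components.
3–6 (8): add — endpoints in different components.
5–8 (9): add — endpoints in different components.
1–2 (10): add — endpoints in different components.
6–7 (11): add — endpoints in different components.
MST edge set: {4–9, 2–9, 4–8, 4–6, 3–6, 5–8, 1–2, 6–7}.
Of the listed edges, {3–6, 5–8} are in the MST → 2.

2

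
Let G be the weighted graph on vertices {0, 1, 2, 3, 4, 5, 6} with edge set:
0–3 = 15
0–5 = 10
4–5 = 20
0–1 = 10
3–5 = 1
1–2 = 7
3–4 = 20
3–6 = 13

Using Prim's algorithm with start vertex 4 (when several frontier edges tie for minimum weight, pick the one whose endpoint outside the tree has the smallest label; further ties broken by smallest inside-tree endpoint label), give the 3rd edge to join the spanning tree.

0-5

Grow the tree from 4 using Prim:
Step 1: frontier [3–4 20, 4–5 20] → take 3–4 (20); add 3.
Step 2: frontier [3–5 1, 3–6 13, 0–3 15, 4–5 20] → take 3–5 (1); add 5.
Step 3: frontier [3–6 13, 0–3 15, 0–5 10] → take 0–5 (10); add 0.
Step 4: frontier [0–1 10, 3–6 13] → take 0–1 (10); add 1.
Step 5: frontier [1–2 7, 3–6 13] → take 1–2 (7); add 2.
Step 6: frontier [3–6 13] → take 3–6 (13); add 6.
The 3rd edge added is 0–5.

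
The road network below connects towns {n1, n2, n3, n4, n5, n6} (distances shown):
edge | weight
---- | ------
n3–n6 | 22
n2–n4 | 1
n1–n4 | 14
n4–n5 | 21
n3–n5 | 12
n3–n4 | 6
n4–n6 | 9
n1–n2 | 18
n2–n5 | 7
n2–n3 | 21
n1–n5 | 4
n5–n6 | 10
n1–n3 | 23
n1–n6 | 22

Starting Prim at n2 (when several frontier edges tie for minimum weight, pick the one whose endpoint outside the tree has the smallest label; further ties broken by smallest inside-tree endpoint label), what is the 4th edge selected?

n1-n5

Grow the tree from n2 using Prim:
Step 1: cheapest edge leaving the tree is n2–n4 (1); add n4.
Step 2: cheapest edge leaving the tree is n3–n4 (6); add n3.
Step 3: cheapest edge leaving the tree is n2–n5 (7); add n5.
Step 4: cheapest edge leaving the tree is n1–n5 (4); add n1.
Step 5: cheapest edge leaving the tree is n4–n6 (9); add n6.
The 4th edge added is n1–n5.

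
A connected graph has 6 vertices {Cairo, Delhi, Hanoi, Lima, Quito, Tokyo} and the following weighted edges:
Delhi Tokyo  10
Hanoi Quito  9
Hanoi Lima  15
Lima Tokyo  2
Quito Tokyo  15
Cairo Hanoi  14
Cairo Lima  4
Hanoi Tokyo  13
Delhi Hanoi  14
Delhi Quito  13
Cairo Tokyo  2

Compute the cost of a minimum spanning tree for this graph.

Kruskal: consider edges lightest-first.
Cairo Tokyo (2): add — endpoints in different components.
Lima Tokyo (2): add — endpoints in different components.
Cairo Lima (4): skip — Cairo and Lima already connected.
Hanoi Quito (9): add — endpoints in different components.
Delhi Tokyo (10): add — endpoints in different components.
Delhi Quito (13): add — endpoints in different components.
MST edges: Cairo Tokyo, Lima Tokyo, Hanoi Quito, Delhi Tokyo, Delhi Quito; total weight 2+2+9+10+13 = 36.

36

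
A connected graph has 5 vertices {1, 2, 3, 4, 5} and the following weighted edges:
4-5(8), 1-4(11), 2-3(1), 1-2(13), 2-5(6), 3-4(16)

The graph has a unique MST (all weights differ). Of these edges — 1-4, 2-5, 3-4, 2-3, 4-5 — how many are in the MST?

4

Kruskal: consider edges lightest-first.
2-3 (1): add. Components now {1} {2,3} {4} {5}
2-5 (6): add. Components now {1} {2,3,5} {4}
4-5 (8): add. Components now {1} {2,3,4,5}
1-4 (11): add. Components now {1,2,3,4,5}
MST edge set: {2-3, 2-5, 4-5, 1-4}.
Of the listed edges, {1-4, 2-5, 2-3, 4-5} are in the MST → 4.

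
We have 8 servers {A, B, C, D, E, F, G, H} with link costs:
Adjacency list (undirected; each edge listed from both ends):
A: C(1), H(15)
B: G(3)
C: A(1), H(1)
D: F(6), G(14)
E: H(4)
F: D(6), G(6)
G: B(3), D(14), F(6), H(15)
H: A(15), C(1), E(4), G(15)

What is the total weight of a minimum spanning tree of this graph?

36

Grow the tree from G using Prim:
Step 1: frontier [B—G 3, F—G 6, D—G 14, G—H 15] → take B—G (3); add B.
Step 2: frontier [F—G 6, D—G 14, G—H 15] → take F—G (6); add F.
Step 3: frontier [D—F 6, D—G 14, G—H 15] → take D—F (6); add D.
Step 4: frontier [G—H 15] → take G—H (15); add H.
Step 5: frontier [C—H 1, E—H 4, A—H 15] → take C—H (1); add C.
Step 6: frontier [A—C 1, E—H 4, A—H 15] → take A—C (1); add A.
Step 7: frontier [E—H 4] → take E—H (4); add E.
MST edges: B—G, F—G, D—F, G—H, C—H, A—C, E—H; total weight 3+6+6+15+1+1+4 = 36.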